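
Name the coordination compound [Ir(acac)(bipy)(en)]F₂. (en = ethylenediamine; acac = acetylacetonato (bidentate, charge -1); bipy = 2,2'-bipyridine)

(acetylacetonato)(2,2'-bipyridine)(ethylenediamine)iridium(III) fluoride

The 2 fluoride counter-ions carry a total charge of -2, so each complex ion is 2+.
Ligand charges: 1×ethylenediamine (neutral), 1×acetylacetonato (-1 each), 1×2,2'-bipyridine (neutral); total -1. So Ir + (-1) = 2+, giving Ir = +3.
Ligands are named alphabetically: acetylacetonato before bipyridine before ethylenediamine.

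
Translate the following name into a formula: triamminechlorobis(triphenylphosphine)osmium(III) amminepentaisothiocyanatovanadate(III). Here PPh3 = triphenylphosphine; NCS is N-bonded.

[OsCl(NH3)3(PPh3)2][V(NCS)5(NH3)]

Cation [Os…]: ligand charges -1, Os(III) ⇒ ion charge 2+.
Anion [V…]: ligand charges -5, V(III) ⇒ ion charge 2−.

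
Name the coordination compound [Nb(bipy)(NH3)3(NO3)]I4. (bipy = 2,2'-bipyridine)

The 4 iodide counter-ions carry a total charge of -4, so each complex ion is 4+.
Ligand charges: 1×2,2'-bipyridine (neutral), 3×ammine (neutral), 1×nitrato (-1 each); total -1. So Nb + (-1) = 4+, giving Nb = +5.
Ligands are named alphabetically: ammine before bipyridine before nitrato.

triammine(2,2'-bipyridine)nitratoniobium(V) iodide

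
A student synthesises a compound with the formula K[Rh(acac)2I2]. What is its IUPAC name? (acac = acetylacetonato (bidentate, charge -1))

The 1 potassium counter-ion carries a total charge of +1, so each complex ion is 1−.
Ligand charges: 2×iodo (-1 each), 2×acetylacetonato (-1 each); total -4. So Rh + (-4) = 1−, giving Rh = +3.
Ligands are named alphabetically: acetylacetonato before iodo.
The complex ion is anionic, so rhodium takes the -ate form rhodate(III).

potassium bis(acetylacetonato)diiodorhodate(III)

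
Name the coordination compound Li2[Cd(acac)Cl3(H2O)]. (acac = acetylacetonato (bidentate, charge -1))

lithium (acetylacetonato)aquatrichlorocadmate(II)

The 2 lithium counter-ions carry a total charge of +2, so each complex ion is 2−.
Ligand charges: 1×acetylacetonato (-1 each), 1×aqua (neutral), 3×chloro (-1 each); total -4. So Cd + (-4) = 2−, giving Cd = +2.
The complex ion is anionic, so cadmium takes the -ate form cadmate(II).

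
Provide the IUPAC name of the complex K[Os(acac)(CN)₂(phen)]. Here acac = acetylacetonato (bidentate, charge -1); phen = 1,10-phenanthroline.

potassium (acetylacetonato)dicyano(1,10-phenanthroline)osmate(II)

The 1 potassium counter-ion carries a total charge of +1, so each complex ion is 1−.
Ligand charges: 1×acetylacetonato (-1 each), 1×1,10-phenanthroline (neutral), 2×cyano (-1 each); total -3. So Os + (-3) = 1−, giving Os = +2.
Ligands are named alphabetically: acetylacetonato before cyano before phenanthroline.
The complex ion is anionic, so osmium takes the -ate form osmate(II).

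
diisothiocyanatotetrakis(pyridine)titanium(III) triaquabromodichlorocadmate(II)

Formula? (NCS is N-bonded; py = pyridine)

[Ti(NCS)2(py)4][CdBrCl2(H2O)3]

Cation [Ti…]: ligand charges -2, Ti(III) ⇒ ion charge 1+.
Anion [Cd…]: ligand charges -3, Cd(II) ⇒ ion charge 1−.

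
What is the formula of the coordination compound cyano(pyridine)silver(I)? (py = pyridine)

[Ag(CN)(py)]

Ligands: 1 cyano (CN, -1), 1 pyridine (py, neutral). Ligand charge sum = -1.
With Ag in oxidation state +1, the complex ion is [Ag...].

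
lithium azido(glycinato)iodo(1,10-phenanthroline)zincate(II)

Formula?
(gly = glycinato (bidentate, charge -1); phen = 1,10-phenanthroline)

Li[Zn(gly)I(N3)(phen)]

Ligands: 1 glycinato (gly, -1), 1 azido (N3, -1), 1 iodo (I, -1), 1 1,10-phenanthroline (phen, neutral). Ligand charge sum = -3.
With Zn in oxidation state +2, the complex ion is [Zn...]^1−.
Charge balance with lithium (+1) requires 1 complex ion per 1 lithium.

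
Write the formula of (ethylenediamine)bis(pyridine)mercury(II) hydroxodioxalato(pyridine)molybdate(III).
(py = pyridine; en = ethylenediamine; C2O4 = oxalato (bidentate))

[Hg(en)(py)2][Mo(C2O4)2(OH)(py)]

Cation [Hg…]: ligand charges 0, Hg(II) ⇒ ion charge 2+.
Anion [Mo…]: ligand charges -5, Mo(III) ⇒ ion charge 2−.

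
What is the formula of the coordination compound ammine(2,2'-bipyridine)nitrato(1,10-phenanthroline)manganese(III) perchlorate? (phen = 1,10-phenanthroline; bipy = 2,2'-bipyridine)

[Mn(bipy)(NH3)(NO3)(phen)](ClO4)2

Ligands: 1 1,10-phenanthroline (phen, neutral), 1 nitrato (NO3, -1), 1 2,2'-bipyridine (bipy, neutral), 1 ammine (NH3, neutral). Ligand charge sum = -1.
Charge balance with perchlorate (-1) requires 1 complex ion per 2 perchlorate.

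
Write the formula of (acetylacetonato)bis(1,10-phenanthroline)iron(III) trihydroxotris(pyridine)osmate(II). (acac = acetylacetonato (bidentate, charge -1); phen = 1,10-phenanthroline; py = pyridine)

Cation [Fe…]: ligand charges -1, Fe(III) ⇒ ion charge 2+.
Anion [Os…]: ligand charges -3, Os(II) ⇒ ion charge 1−.

[Fe(acac)(phen)2][Os(OH)3(py)3]2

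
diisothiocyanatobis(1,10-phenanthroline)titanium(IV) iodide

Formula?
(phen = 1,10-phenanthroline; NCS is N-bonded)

Ligands: 2 1,10-phenanthroline (phen, neutral), 2 isothiocyanato (NCS, -1). Ligand charge sum = -2.
Charge balance with iodide (-1) requires 1 complex ion per 2 iodide.

[Ti(NCS)2(phen)2]I2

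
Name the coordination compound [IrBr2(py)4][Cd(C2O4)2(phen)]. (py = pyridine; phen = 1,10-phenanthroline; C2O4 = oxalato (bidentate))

Both ions are complex: the cation is named first with the plain metal name, the anion second with the -ate form; each ion's ligands are alphabetised independently.
Cadmium is always +2 in its complexes; the anion's ligand charges sum to -4, so the complex anion is 2−.
A 1:1 salt means the cation carries the equal and opposite charge, 2+.
Cation: ligand charges sum to -2; for the ion to be 2+, Ir = +4.

dibromotetrakis(pyridine)iridium(IV) dioxalato(1,10-phenanthroline)cadmate(II)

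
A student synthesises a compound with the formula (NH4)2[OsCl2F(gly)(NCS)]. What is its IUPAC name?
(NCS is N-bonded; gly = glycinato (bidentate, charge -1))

ammonium dichlorofluoro(glycinato)isothiocyanatoosmate(III)

The 2 ammonium counter-ions carry a total charge of +2, so each complex ion is 2−.
Ligand charges: 1×isothiocyanato (-1 each), 1×glycinato (-1 each), 1×fluoro (-1 each), 2×chloro (-1 each); total -5. So Os + (-5) = 2−, giving Os = +3.
Ligands are named alphabetically: chloro before fluoro before glycinato before isothiocyanato.
The complex ion is anionic, so osmium takes the -ate form osmate(III).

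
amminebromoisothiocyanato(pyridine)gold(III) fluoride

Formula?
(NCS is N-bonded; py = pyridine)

Ligands: 1 bromo (Br, -1), 1 isothiocyanato (NCS, -1), 1 pyridine (py, neutral), 1 ammine (NH3, neutral). Ligand charge sum = -2.
Charge balance with fluoride (-1) requires 1 complex ion per 1 fluoride.

[AuBr(NCS)(NH3)(py)]F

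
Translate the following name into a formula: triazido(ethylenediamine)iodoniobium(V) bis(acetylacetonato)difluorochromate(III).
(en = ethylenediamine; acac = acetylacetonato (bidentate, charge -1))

Cation [Nb…]: ligand charges -4, Nb(V) ⇒ ion charge 1+.
Anion [Cr…]: ligand charges -4, Cr(III) ⇒ ion charge 1−.

[Nb(en)I(N3)3][Cr(acac)2F2]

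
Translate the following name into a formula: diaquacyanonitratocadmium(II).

Ligands: 1 cyano (CN, -1), 2 aqua (H2O, neutral), 1 nitrato (NO3, -1). Ligand charge sum = -2.
With Cd in oxidation state +2, the complex ion is [Cd...].

[Cd(CN)(H2O)2(NO3)]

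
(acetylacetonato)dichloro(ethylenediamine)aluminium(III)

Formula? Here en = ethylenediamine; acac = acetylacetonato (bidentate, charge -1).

Ligands: 2 chloro (Cl, -1), 1 ethylenediamine (en, neutral), 1 acetylacetonato (acac, -1). Ligand charge sum = -3.
With Al in oxidation state +3, the complex ion is [Al...].

[Al(acac)Cl2(en)]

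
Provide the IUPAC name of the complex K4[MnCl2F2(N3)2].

potassium diazidodichlorodifluoromanganate(II)

The 4 potassium counter-ions carry a total charge of +4, so each complex ion is 4−.
Ligand charges: 2×azido (-1 each), 2×chloro (-1 each), 2×fluoro (-1 each); total -6. So Mn + (-6) = 4−, giving Mn = +2.
Ligands are named alphabetically: azido before chloro before fluoro.
The complex ion is anionic, so manganese takes the -ate form manganate(II).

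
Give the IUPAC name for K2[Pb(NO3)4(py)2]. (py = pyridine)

potassium tetranitratobis(pyridine)plumbate(II)

The 2 potassium counter-ions carry a total charge of +2, so each complex ion is 2−.
Ligand charges: 2×pyridine (neutral), 4×nitrato (-1 each); total -4. So Pb + (-4) = 2−, giving Pb = +2.
Ligands are named alphabetically: nitrato before pyridine.
The complex ion is anionic, so lead takes the -ate form plumbate(II).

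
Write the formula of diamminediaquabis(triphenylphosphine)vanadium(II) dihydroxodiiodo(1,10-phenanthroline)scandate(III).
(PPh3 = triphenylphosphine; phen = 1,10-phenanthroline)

[V(H2O)2(NH3)2(PPh3)2][ScI2(OH)2(phen)]2

Cation [V…]: ligand charges 0, V(II) ⇒ ion charge 2+.
Anion [Sc…]: ligand charges -4, Sc(III) ⇒ ion charge 1−.
One 2+ cation requires 2 of the 1− anion.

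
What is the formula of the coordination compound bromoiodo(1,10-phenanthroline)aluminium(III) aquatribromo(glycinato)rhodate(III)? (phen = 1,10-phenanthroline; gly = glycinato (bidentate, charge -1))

Cation [Al…]: ligand charges -2, Al(III) ⇒ ion charge 1+.
Anion [Rh…]: ligand charges -4, Rh(III) ⇒ ion charge 1−.

[AlBrI(phen)][RhBr3(gly)(H2O)]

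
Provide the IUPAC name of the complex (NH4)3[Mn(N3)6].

ammonium hexaazidomanganate(III)

The 3 ammonium counter-ions carry a total charge of +3, so each complex ion is 3−.
Ligand charges: 6×azido (-1 each); total -6. So Mn + (-6) = 3−, giving Mn = +3.
The complex ion is anionic, so manganese takes the -ate form manganate(III).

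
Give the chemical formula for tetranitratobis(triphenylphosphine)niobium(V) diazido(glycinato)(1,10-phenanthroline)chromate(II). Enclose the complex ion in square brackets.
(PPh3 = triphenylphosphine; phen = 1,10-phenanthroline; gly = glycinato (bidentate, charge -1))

[Nb(NO3)4(PPh3)2][Cr(gly)(N3)2(phen)]

Cation [Nb…]: ligand charges -4, Nb(V) ⇒ ion charge 1+.
Anion [Cr…]: ligand charges -3, Cr(II) ⇒ ion charge 1−.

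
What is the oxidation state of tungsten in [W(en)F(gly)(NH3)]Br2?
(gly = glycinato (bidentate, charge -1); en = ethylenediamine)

2 bromide outside the brackets (-1 each) → the complex ion is 2+.
Ligand charges: 1×NH3 neutral; 1×gly = -1; 1×en neutral; 1×F = -1; sum -2.
W + (-2) = 2+ ⇒ W is +4.

+4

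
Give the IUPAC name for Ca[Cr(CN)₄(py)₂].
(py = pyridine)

calcium tetracyanobis(pyridine)chromate(II)

The 1 calcium counter-ion carries a total charge of +2, so each complex ion is 2−.
Ligand charges: 2×pyridine (neutral), 4×cyano (-1 each); total -4. So Cr + (-4) = 2−, giving Cr = +2.
The complex ion is anionic, so chromium takes the -ate form chromate(II).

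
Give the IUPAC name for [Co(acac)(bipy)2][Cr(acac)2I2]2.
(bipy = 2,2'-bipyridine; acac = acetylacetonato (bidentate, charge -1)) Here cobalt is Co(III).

(acetylacetonato)bis(2,2'-bipyridine)cobalt(III) bis(acetylacetonato)diiodochromate(III)

Co is given as +3; the cation's ligand charges sum to -1, so the complex cation is 2+.
With 2 anions per cation, each anion must be 2/2 = 1−.
Anion: ligand charges sum to -4; for the ion to be 1−, Cr = +3.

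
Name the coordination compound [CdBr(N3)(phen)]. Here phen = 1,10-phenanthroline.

There is no counter-ion, so the complex is neutral overall.
Ligand charges: 1×1,10-phenanthroline (neutral), 1×bromo (-1 each), 1×azido (-1 each); total -2. So Cd + (-2) = 0, giving Cd = +2.
Ligands are named alphabetically: azido before bromo before phenanthroline.

azidobromo(1,10-phenanthroline)cadmium(II)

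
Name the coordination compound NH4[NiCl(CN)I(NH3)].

The 1 ammonium counter-ion carries a total charge of +1, so each complex ion is 1−.
Ligand charges: 1×cyano (-1 each), 1×chloro (-1 each), 1×ammine (neutral), 1×iodo (-1 each); total -3. So Ni + (-3) = 1−, giving Ni = +2.
Ligands are named alphabetically: ammine before chloro before cyano before iodo.
The complex ion is anionic, so nickel takes the -ate form nickelate(II).

ammonium amminechlorocyanoiodonickelate(II)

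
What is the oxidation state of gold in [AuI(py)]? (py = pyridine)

+1

No counter-ion: the bracketed complex is neutral.
Ligand charges: 1×I = -1; 1×py neutral; sum -1.
Au + (-1) = 0 ⇒ Au is +1.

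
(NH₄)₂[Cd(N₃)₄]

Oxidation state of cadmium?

2 ammonium outside the brackets (+1 each) → the complex ion is 2−.
Ligand charges: 4×N3 = -4; sum -4.
Cd + (-4) = 2− ⇒ Cd is +2.

+2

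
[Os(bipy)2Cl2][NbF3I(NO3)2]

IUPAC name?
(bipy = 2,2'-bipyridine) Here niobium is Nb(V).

bis(2,2'-bipyridine)dichloroosmium(III) trifluoroiododinitratoniobate(V)

Both ions are complex: the cation is named first with the plain metal name, the anion second with the -ate form; each ion's ligands are alphabetised independently.
Nb is given as +5; the anion's ligand charges sum to -6, so the complex anion is 1−.
A 1:1 salt means the cation carries the equal and opposite charge, 1+.
Cation: ligand charges sum to -2; for the ion to be 1+, Os = +3.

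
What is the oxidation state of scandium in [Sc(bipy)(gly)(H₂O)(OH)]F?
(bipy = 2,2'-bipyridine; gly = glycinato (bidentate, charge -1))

1 fluoride outside the brackets (-1 each) → the complex ion is 1+.
Ligand charges: 1×bipy neutral; 1×OH = -1; 1×gly = -1; 1×H2O neutral; sum -2.
Sc + (-2) = 1+ ⇒ Sc is +3.

+3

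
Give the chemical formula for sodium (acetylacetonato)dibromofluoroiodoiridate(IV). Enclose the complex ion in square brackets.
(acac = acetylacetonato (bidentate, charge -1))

Ligands: 1 fluoro (F, -1), 2 bromo (Br, -1), 1 acetylacetonato (acac, -1), 1 iodo (I, -1). Ligand charge sum = -5.
Charge balance with sodium (+1) requires 1 complex ion per 1 sodium.

Na[Ir(acac)Br2FI]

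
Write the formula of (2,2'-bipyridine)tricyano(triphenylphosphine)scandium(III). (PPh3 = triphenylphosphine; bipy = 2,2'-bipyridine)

Ligands: 3 cyano (CN, -1), 1 triphenylphosphine (PPh3, neutral), 1 2,2'-bipyridine (bipy, neutral). Ligand charge sum = -3.
With Sc in oxidation state +3, the complex ion is [Sc...].

[Sc(bipy)(CN)3(PPh3)]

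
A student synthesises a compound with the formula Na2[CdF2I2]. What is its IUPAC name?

sodium difluorodiiodocadmate(II)

The 2 sodium counter-ions carry a total charge of +2, so each complex ion is 2−.
Ligand charges: 2×fluoro (-1 each), 2×iodo (-1 each); total -4. So Cd + (-4) = 2−, giving Cd = +2.
Ligands are named alphabetically: fluoro before iodo.
The complex ion is anionic, so cadmium takes the -ate form cadmate(II).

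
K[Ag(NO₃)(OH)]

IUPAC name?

The 1 potassium counter-ion carries a total charge of +1, so each complex ion is 1−.
Ligand charges: 1×nitrato (-1 each), 1×hydroxo (-1 each); total -2. So Ag + (-2) = 1−, giving Ag = +1.
The complex ion is anionic, so silver takes the -ate form argentate(I).

potassium hydroxonitratoargentate(I)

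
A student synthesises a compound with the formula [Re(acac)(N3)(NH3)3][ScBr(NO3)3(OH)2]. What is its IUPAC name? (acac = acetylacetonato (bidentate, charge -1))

Both ions are complex: the cation is named first with the plain metal name, the anion second with the -ate form; each ion's ligands are alphabetised independently.
Scandium is always +3 in its complexes; the anion's ligand charges sum to -6, so the complex anion is 3−.
A 1:1 salt means the cation carries the equal and opposite charge, 3+.
Cation: ligand charges sum to -2; for the ion to be 3+, Re = +5.

(acetylacetonato)triammineazidorhenium(V) bromodihydroxotrinitratoscandate(III)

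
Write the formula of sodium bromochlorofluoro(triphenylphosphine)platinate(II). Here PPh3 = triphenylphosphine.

Ligands: 1 bromo (Br, -1), 1 fluoro (F, -1), 1 triphenylphosphine (PPh3, neutral), 1 chloro (Cl, -1). Ligand charge sum = -3.
With Pt in oxidation state +2, the complex ion is [Pt...]^1−.
Charge balance with sodium (+1) requires 1 complex ion per 1 sodium.

Na[PtBrClF(PPh3)]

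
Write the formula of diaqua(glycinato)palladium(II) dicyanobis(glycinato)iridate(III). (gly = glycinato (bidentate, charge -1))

Cation [Pd…]: ligand charges -1, Pd(II) ⇒ ion charge 1+.
Anion [Ir…]: ligand charges -4, Ir(III) ⇒ ion charge 1−.

[Pd(gly)(H2O)2][Ir(CN)2(gly)2]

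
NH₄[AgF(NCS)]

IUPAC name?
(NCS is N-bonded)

ammonium fluoroisothiocyanatoargentate(I)

The 1 ammonium counter-ion carries a total charge of +1, so each complex ion is 1−.
Ligand charges: 1×isothiocyanato (-1 each), 1×fluoro (-1 each); total -2. So Ag + (-2) = 1−, giving Ag = +1.
Ligands are named alphabetically: fluoro before isothiocyanato.
The complex ion is anionic, so silver takes the -ate form argentate(I).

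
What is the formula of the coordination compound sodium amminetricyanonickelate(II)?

Na[Ni(CN)3(NH3)]

Ligands: 3 cyano (CN, -1), 1 ammine (NH3, neutral). Ligand charge sum = -3.
Charge balance with sodium (+1) requires 1 complex ion per 1 sodium.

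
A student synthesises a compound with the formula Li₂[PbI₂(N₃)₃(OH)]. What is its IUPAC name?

lithium triazidohydroxodiiodoplumbate(IV)

The 2 lithium counter-ions carry a total charge of +2, so each complex ion is 2−.
Ligand charges: 1×hydroxo (-1 each), 3×azido (-1 each), 2×iodo (-1 each); total -6. So Pb + (-6) = 2−, giving Pb = +4.
Ligands are named alphabetically: azido before hydroxo before iodo.
The complex ion is anionic, so lead takes the -ate form plumbate(IV).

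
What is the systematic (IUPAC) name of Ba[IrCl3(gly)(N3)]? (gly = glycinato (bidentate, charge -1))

The 1 barium counter-ion carries a total charge of +2, so each complex ion is 2−.
Ligand charges: 1×glycinato (-1 each), 3×chloro (-1 each), 1×azido (-1 each); total -5. So Ir + (-5) = 2−, giving Ir = +3.
Ligands are named alphabetically: azido before chloro before glycinato.
The complex ion is anionic, so iridium takes the -ate form iridate(III).

barium azidotrichloro(glycinato)iridate(III)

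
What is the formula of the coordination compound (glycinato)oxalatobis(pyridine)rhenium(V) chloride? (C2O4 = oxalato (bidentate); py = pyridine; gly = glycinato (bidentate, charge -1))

Ligands: 1 oxalato (C2O4, -2), 2 pyridine (py, neutral), 1 glycinato (gly, -1). Ligand charge sum = -3.
With Re in oxidation state +5, the complex ion is [Re...]^2+.
Charge balance with chloride (-1) requires 1 complex ion per 2 chloride.

[Re(C2O4)(gly)(py)2]Cl2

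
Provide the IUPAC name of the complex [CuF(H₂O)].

aquafluorocopper(I)

There is no counter-ion, so the complex is neutral overall.
Ligand charges: 1×aqua (neutral), 1×fluoro (-1 each); total -1. So Cu + (-1) = 0, giving Cu = +1.
Ligands are named alphabetically: aqua before fluoro.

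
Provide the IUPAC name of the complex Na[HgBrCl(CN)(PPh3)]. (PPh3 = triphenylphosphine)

The 1 sodium counter-ion carries a total charge of +1, so each complex ion is 1−.
Ligand charges: 1×triphenylphosphine (neutral), 1×chloro (-1 each), 1×cyano (-1 each), 1×bromo (-1 each); total -3. So Hg + (-3) = 1−, giving Hg = +2.
The complex ion is anionic, so mercury takes the -ate form mercurate(II).

sodium bromochlorocyano(triphenylphosphine)mercurate(II)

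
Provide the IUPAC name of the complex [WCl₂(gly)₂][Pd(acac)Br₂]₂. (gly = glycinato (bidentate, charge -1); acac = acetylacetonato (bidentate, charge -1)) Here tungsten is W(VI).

dichlorobis(glycinato)tungsten(VI) (acetylacetonato)dibromopalladate(II)

Both ions are complex: the cation is named first with the plain metal name, the anion second with the -ate form; each ion's ligands are alphabetised independently.
W is given as +6; the cation's ligand charges sum to -4, so the complex cation is 2+.
With 2 anions per cation, each anion must be 2/2 = 1−.
Anion: ligand charges sum to -3; for the ion to be 1−, Pd = +2.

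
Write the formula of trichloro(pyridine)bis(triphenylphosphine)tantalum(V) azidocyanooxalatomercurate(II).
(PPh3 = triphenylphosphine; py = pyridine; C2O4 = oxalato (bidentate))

Cation [Ta…]: ligand charges -3, Ta(V) ⇒ ion charge 2+.
Anion [Hg…]: ligand charges -4, Hg(II) ⇒ ion charge 2−.
One 2+ cation balances one 2− anion.

[TaCl3(PPh3)2(py)][Hg(C2O4)(CN)(N3)]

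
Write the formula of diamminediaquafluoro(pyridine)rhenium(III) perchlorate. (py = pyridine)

[ReF(H2O)2(NH3)2(py)](ClO4)2

Ligands: 2 aqua (H2O, neutral), 1 fluoro (F, -1), 1 pyridine (py, neutral), 2 ammine (NH3, neutral). Ligand charge sum = -1.
With Re in oxidation state +3, the complex ion is [Re...]^2+.
Charge balance with perchlorate (-1) requires 1 complex ion per 2 perchlorate.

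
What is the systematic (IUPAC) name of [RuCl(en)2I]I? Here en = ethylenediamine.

The 1 iodide counter-ion carries a total charge of -1, so each complex ion is 1+.
Ligand charges: 1×iodo (-1 each), 1×chloro (-1 each), 2×ethylenediamine (neutral); total -2. So Ru + (-2) = 1+, giving Ru = +3.
Ligands are named alphabetically: chloro before ethylenediamine before iodo.

chlorobis(ethylenediamine)iodoruthenium(III) iodide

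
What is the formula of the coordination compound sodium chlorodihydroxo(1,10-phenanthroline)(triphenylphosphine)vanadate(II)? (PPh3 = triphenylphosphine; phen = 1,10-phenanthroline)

Na[VCl(OH)2(phen)(PPh3)]

Ligands: 1 triphenylphosphine (PPh3, neutral), 1 chloro (Cl, -1), 2 hydroxo (OH, -1), 1 1,10-phenanthroline (phen, neutral). Ligand charge sum = -3.
With V in oxidation state +2, the complex ion is [V...]^1−.
Charge balance with sodium (+1) requires 1 complex ion per 1 sodium.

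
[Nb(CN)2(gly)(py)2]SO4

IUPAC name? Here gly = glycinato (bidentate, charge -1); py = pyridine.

dicyano(glycinato)bis(pyridine)niobium(V) sulfate

The 1 sulfate counter-ion carries a total charge of -2, so each complex ion is 2+.
Ligand charges: 1×glycinato (-1 each), 2×pyridine (neutral), 2×cyano (-1 each); total -3. So Nb + (-3) = 2+, giving Nb = +5.
Ligands are named alphabetically: cyano before glycinato before pyridine.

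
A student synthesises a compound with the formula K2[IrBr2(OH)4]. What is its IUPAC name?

potassium dibromotetrahydroxoiridate(IV)

The 2 potassium counter-ions carry a total charge of +2, so each complex ion is 2−.
Ligand charges: 4×hydroxo (-1 each), 2×bromo (-1 each); total -6. So Ir + (-6) = 2−, giving Ir = +4.
The complex ion is anionic, so iridium takes the -ate form iridate(IV).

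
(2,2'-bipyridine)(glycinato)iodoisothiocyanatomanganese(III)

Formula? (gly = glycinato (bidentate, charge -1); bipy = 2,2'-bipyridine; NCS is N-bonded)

Ligands: 1 glycinato (gly, -1), 1 2,2'-bipyridine (bipy, neutral), 1 iodo (I, -1), 1 isothiocyanato (NCS, -1). Ligand charge sum = -3.
With Mn in oxidation state +3, the complex ion is [Mn...].

[Mn(bipy)(gly)I(NCS)]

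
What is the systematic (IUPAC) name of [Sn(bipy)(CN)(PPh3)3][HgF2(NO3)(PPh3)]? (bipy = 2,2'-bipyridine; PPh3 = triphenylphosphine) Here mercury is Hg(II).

Both ions are complex: the cation is named first with the plain metal name, the anion second with the -ate form; each ion's ligands are alphabetised independently.
Hg is given as +2; the anion's ligand charges sum to -3, so the complex anion is 1−.
A 1:1 salt means the cation carries the equal and opposite charge, 1+.
Cation: ligand charges sum to -1; for the ion to be 1+, Sn = +2.

(2,2'-bipyridine)cyanotris(triphenylphosphine)tin(II) difluoronitrato(triphenylphosphine)mercurate(II)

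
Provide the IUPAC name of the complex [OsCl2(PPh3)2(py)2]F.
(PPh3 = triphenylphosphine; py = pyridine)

dichlorobis(pyridine)bis(triphenylphosphine)osmium(III) fluoride

The 1 fluoride counter-ion carries a total charge of -1, so each complex ion is 1+.
Ligand charges: 2×triphenylphosphine (neutral), 2×pyridine (neutral), 2×chloro (-1 each); total -2. So Os + (-2) = 1+, giving Os = +3.
Ligands are named alphabetically: chloro before pyridine before triphenylphosphine.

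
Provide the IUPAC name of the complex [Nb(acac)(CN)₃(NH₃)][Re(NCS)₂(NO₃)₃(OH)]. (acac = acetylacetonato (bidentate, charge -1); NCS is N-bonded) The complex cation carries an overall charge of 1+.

(acetylacetonato)amminetricyanoniobium(V) hydroxodiisothiocyanatotrinitratorhenate(V)

The complex cation is given as 1+; its ligand charges sum to -4, so Nb = +5.
A 1:1 salt means the anion carries the equal and opposite charge, 1−.
Anion: ligand charges sum to -6; for the ion to be 1−, Re = +5.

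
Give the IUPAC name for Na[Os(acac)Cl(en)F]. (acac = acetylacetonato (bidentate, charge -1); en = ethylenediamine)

sodium (acetylacetonato)chloro(ethylenediamine)fluoroosmate(II)

The 1 sodium counter-ion carries a total charge of +1, so each complex ion is 1−.
Ligand charges: 1×fluoro (-1 each), 1×acetylacetonato (-1 each), 1×chloro (-1 each), 1×ethylenediamine (neutral); total -3. So Os + (-3) = 1−, giving Os = +2.
Ligands are named alphabetically: acetylacetonato before chloro before ethylenediamine before fluoro.
The complex ion is anionic, so osmium takes the -ate form osmate(II).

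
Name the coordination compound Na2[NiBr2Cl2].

The 2 sodium counter-ions carry a total charge of +2, so each complex ion is 2−.
Ligand charges: 2×bromo (-1 each), 2×chloro (-1 each); total -4. So Ni + (-4) = 2−, giving Ni = +2.
Ligands are named alphabetically: bromo before chloro.
The complex ion is anionic, so nickel takes the -ate form nickelate(II).

sodium dibromodichloronickelate(II)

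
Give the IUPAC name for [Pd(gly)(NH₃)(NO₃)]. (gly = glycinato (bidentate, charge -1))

There is no counter-ion, so the complex is neutral overall.
Ligand charges: 1×glycinato (-1 each), 1×ammine (neutral), 1×nitrato (-1 each); total -2. So Pd + (-2) = 0, giving Pd = +2.
Ligands are named alphabetically: ammine before glycinato before nitrato.

ammine(glycinato)nitratopalladium(II)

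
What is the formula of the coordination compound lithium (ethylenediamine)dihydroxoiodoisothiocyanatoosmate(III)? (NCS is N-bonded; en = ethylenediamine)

Li[Os(en)I(NCS)(OH)2]

Ligands: 1 isothiocyanato (NCS, -1), 2 hydroxo (OH, -1), 1 ethylenediamine (en, neutral), 1 iodo (I, -1). Ligand charge sum = -4.
Charge balance with lithium (+1) requires 1 complex ion per 1 lithium.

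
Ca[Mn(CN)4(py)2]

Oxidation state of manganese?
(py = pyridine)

+2

1 calcium outside the brackets (+2 each) → the complex ion is 2−.
Ligand charges: 4×CN = -4; 2×py neutral; sum -4.
Mn + (-4) = 2− ⇒ Mn is +2.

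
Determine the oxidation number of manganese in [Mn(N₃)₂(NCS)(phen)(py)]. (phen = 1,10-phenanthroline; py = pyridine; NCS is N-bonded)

No counter-ion: the bracketed complex is neutral.
Ligand charges: 1×phen neutral; 1×py neutral; 1×NCS = -1; 2×N3 = -2; sum -3.
Mn + (-3) = 0 ⇒ Mn is +3.

+3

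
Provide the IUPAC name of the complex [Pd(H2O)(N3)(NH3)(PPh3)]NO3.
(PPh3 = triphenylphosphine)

ammineaquaazido(triphenylphosphine)palladium(II) nitrate

The 1 nitrate counter-ion carries a total charge of -1, so each complex ion is 1+.
Ligand charges: 1×azido (-1 each), 1×ammine (neutral), 1×triphenylphosphine (neutral), 1×aqua (neutral); total -1. So Pd + (-1) = 1+, giving Pd = +2.
Ligands are named alphabetically: ammine before aqua before azido before triphenylphosphine.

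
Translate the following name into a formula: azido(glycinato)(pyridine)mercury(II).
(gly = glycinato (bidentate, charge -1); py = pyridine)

[Hg(gly)(N3)(py)]

Ligands: 1 glycinato (gly, -1), 1 pyridine (py, neutral), 1 azido (N3, -1). Ligand charge sum = -2.
With Hg in oxidation state +2, the complex ion is [Hg...].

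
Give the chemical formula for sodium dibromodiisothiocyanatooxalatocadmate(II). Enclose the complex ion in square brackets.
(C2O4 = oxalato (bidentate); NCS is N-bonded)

Na4[CdBr2(C2O4)(NCS)2]

Ligands: 1 oxalato (C2O4, -2), 2 isothiocyanato (NCS, -1), 2 bromo (Br, -1). Ligand charge sum = -6.
With Cd in oxidation state +2, the complex ion is [Cd...]^4−.
Charge balance with sodium (+1) requires 1 complex ion per 4 sodium.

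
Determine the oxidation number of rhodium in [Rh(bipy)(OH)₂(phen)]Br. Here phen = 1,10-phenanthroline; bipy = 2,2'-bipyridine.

+3

1 bromide outside the brackets (-1 each) → the complex ion is 1+.
Ligand charges: 1×phen neutral; 2×OH = -2; 1×bipy neutral; sum -2.
Rh + (-2) = 1+ ⇒ Rh is +3.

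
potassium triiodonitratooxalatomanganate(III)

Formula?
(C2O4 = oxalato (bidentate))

K3[Mn(C2O4)I3(NO3)]

Ligands: 1 nitrato (NO3, -1), 3 iodo (I, -1), 1 oxalato (C2O4, -2). Ligand charge sum = -6.
Charge balance with potassium (+1) requires 1 complex ion per 3 potassium.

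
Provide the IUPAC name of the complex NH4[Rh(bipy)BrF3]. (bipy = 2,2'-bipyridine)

The 1 ammonium counter-ion carries a total charge of +1, so each complex ion is 1−.
Ligand charges: 3×fluoro (-1 each), 1×2,2'-bipyridine (neutral), 1×bromo (-1 each); total -4. So Rh + (-4) = 1−, giving Rh = +3.
Ligands are named alphabetically: bipyridine before bromo before fluoro.
The complex ion is anionic, so rhodium takes the -ate form rhodate(III).

ammonium (2,2'-bipyridine)bromotrifluororhodate(III)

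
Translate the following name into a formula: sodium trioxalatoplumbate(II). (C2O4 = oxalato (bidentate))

Ligands: 3 oxalato (C2O4, -2). Ligand charge sum = -6.
Charge balance with sodium (+1) requires 1 complex ion per 4 sodium.

Na4[Pb(C2O4)3]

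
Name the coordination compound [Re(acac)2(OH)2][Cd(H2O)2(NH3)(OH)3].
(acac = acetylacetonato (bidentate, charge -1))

bis(acetylacetonato)dihydroxorhenium(V) amminediaquatrihydroxocadmate(II)

Cadmium is always +2 in its complexes; the anion's ligand charges sum to -3, so the complex anion is 1−.
A 1:1 salt means the cation carries the equal and opposite charge, 1+.
Cation: ligand charges sum to -4; for the ion to be 1+, Re = +5.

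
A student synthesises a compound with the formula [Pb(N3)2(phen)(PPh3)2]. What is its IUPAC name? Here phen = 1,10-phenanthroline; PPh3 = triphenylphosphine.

diazido(1,10-phenanthroline)bis(triphenylphosphine)lead(II)

There is no counter-ion, so the complex is neutral overall.
Ligand charges: 1×1,10-phenanthroline (neutral), 2×triphenylphosphine (neutral), 2×azido (-1 each); total -2. So Pb + (-2) = 0, giving Pb = +2.
Ligands are named alphabetically: azido before phenanthroline before triphenylphosphine.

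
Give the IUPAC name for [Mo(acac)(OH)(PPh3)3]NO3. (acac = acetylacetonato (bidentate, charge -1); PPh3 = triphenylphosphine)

(acetylacetonato)hydroxotris(triphenylphosphine)molybdenum(III) nitrate

The 1 nitrate counter-ion carries a total charge of -1, so each complex ion is 1+.
Ligand charges: 1×acetylacetonato (-1 each), 3×triphenylphosphine (neutral), 1×hydroxo (-1 each); total -2. So Mo + (-2) = 1+, giving Mo = +3.
Ligands are named alphabetically: acetylacetonato before hydroxo before triphenylphosphine.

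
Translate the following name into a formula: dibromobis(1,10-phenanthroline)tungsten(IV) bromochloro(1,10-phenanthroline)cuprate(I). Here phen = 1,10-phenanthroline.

[WBr2(phen)2][CuBrCl(phen)]2

Cation [W…]: ligand charges -2, W(IV) ⇒ ion charge 2+.
Anion [Cu…]: ligand charges -2, Cu(I) ⇒ ion charge 1−.
One 2+ cation requires 2 of the 1− anion.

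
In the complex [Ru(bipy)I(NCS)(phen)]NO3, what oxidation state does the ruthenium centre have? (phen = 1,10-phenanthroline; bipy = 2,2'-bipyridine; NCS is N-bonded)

1 nitrate outside the brackets (-1 each) → the complex ion is 1+.
Ligand charges: 1×phen neutral; 1×bipy neutral; 1×NCS = -1; 1×I = -1; sum -2.
Ru + (-2) = 1+ ⇒ Ru is +3.

+3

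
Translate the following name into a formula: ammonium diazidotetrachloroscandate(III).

(NH4)3[ScCl4(N3)2]

Ligands: 2 azido (N3, -1), 4 chloro (Cl, -1). Ligand charge sum = -6.
With Sc in oxidation state +3, the complex ion is [Sc...]^3−.
Charge balance with ammonium (+1) requires 1 complex ion per 3 ammonium.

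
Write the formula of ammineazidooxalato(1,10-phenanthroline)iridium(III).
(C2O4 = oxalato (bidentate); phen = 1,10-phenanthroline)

[Ir(C2O4)(N3)(NH3)(phen)]

Ligands: 1 azido (N3, -1), 1 ammine (NH3, neutral), 1 oxalato (C2O4, -2), 1 1,10-phenanthroline (phen, neutral). Ligand charge sum = -3.
With Ir in oxidation state +3, the complex ion is [Ir...].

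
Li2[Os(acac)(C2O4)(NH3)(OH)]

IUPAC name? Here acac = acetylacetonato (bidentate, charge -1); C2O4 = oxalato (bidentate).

lithium (acetylacetonato)amminehydroxooxalatoosmate(II)

The 2 lithium counter-ions carry a total charge of +2, so each complex ion is 2−.
Ligand charges: 1×acetylacetonato (-1 each), 1×ammine (neutral), 1×hydroxo (-1 each), 1×oxalato (-2 each); total -4. So Os + (-4) = 2−, giving Os = +2.
The complex ion is anionic, so osmium takes the -ate form osmate(II).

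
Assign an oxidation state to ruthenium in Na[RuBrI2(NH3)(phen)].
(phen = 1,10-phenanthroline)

1 sodium outside the brackets (+1 each) → the complex ion is 1−.
Ligand charges: 1×NH3 neutral; 2×I = -2; 1×phen neutral; 1×Br = -1; sum -3.
Ru + (-3) = 1− ⇒ Ru is +2.

+2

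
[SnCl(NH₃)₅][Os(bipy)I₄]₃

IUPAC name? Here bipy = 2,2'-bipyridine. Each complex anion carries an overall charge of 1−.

pentaamminechlorotin(IV) (2,2'-bipyridine)tetraiodoosmate(III)

The complex anion is given as 1−; its ligand charges sum to -4, so Os = +3.
With 3 anions per cation, the cation must be 3×1 = 3+.
Cation: ligand charges sum to -1; for the ion to be 3+, Sn = +4.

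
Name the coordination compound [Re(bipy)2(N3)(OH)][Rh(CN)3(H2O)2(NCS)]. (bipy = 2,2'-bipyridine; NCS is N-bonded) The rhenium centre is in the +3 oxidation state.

azidobis(2,2'-bipyridine)hydroxorhenium(III) diaquatricyanoisothiocyanatorhodate(III)

Re is given as +3; the cation's ligand charges sum to -2, so the complex cation is 1+.
A 1:1 salt means the anion carries the equal and opposite charge, 1−.
Anion: ligand charges sum to -4; for the ion to be 1−, Rh = +3.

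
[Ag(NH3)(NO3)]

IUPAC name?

amminenitratosilver(I)

There is no counter-ion, so the complex is neutral overall.
Ligand charges: 1×ammine (neutral), 1×nitrato (-1 each); total -1. So Ag + (-1) = 0, giving Ag = +1.
Ligands are named alphabetically: ammine before nitrato.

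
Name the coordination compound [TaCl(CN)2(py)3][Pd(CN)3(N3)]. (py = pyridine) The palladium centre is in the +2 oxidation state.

chlorodicyanotris(pyridine)tantalum(V) azidotricyanopalladate(II)

Both ions are complex: the cation is named first with the plain metal name, the anion second with the -ate form; each ion's ligands are alphabetised independently.
Pd is given as +2; the anion's ligand charges sum to -4, so the complex anion is 2−.
A 1:1 salt means the cation carries the equal and opposite charge, 2+.
Cation: ligand charges sum to -3; for the ion to be 2+, Ta = +5.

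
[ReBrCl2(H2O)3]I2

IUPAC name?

The 2 iodide counter-ions carry a total charge of -2, so each complex ion is 2+.
Ligand charges: 3×aqua (neutral), 2×chloro (-1 each), 1×bromo (-1 each); total -3. So Re + (-3) = 2+, giving Re = +5.
Ligands are named alphabetically: aqua before bromo before chloro.

triaquabromodichlororhenium(V) iodide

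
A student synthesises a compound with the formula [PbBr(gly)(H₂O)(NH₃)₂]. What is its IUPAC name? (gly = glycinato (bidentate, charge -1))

diammineaquabromo(glycinato)lead(II)

There is no counter-ion, so the complex is neutral overall.
Ligand charges: 2×ammine (neutral), 1×glycinato (-1 each), 1×bromo (-1 each), 1×aqua (neutral); total -2. So Pb + (-2) = 0, giving Pb = +2.
Ligands are named alphabetically: ammine before aqua before bromo before glycinato.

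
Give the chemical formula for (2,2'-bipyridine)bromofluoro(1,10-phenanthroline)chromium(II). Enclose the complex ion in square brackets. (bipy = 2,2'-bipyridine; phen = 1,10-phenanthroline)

Ligands: 1 bromo (Br, -1), 1 fluoro (F, -1), 1 2,2'-bipyridine (bipy, neutral), 1 1,10-phenanthroline (phen, neutral). Ligand charge sum = -2.
With Cr in oxidation state +2, the complex ion is [Cr...].

[Cr(bipy)BrF(phen)]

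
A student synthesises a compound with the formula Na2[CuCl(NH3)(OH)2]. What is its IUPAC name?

sodium amminechlorodihydroxocuprate(I)

The 2 sodium counter-ions carry a total charge of +2, so each complex ion is 2−.
Ligand charges: 1×ammine (neutral), 1×chloro (-1 each), 2×hydroxo (-1 each); total -3. So Cu + (-3) = 2−, giving Cu = +1.
Ligands are named alphabetically: ammine before chloro before hydroxo.
The complex ion is anionic, so copper takes the -ate form cuprate(I).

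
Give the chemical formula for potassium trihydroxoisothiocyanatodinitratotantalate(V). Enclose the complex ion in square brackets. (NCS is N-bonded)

Ligands: 3 hydroxo (OH, -1), 1 isothiocyanato (NCS, -1), 2 nitrato (NO3, -1). Ligand charge sum = -6.
With Ta in oxidation state +5, the complex ion is [Ta...]^1−.
Charge balance with potassium (+1) requires 1 complex ion per 1 potassium.

K[Ta(NCS)(NO3)2(OH)3]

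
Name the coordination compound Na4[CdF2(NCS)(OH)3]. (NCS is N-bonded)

The 4 sodium counter-ions carry a total charge of +4, so each complex ion is 4−.
Ligand charges: 2×fluoro (-1 each), 1×isothiocyanato (-1 each), 3×hydroxo (-1 each); total -6. So Cd + (-6) = 4−, giving Cd = +2.
Ligands are named alphabetically: fluoro before hydroxo before isothiocyanato.
The complex ion is anionic, so cadmium takes the -ate form cadmate(II).

sodium difluorotrihydroxoisothiocyanatocadmate(II)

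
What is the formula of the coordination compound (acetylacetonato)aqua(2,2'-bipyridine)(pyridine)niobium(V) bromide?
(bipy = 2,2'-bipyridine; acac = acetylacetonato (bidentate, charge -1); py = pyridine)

[Nb(acac)(bipy)(H2O)(py)]Br4

Ligands: 1 2,2'-bipyridine (bipy, neutral), 1 aqua (H2O, neutral), 1 acetylacetonato (acac, -1), 1 pyridine (py, neutral). Ligand charge sum = -1.
With Nb in oxidation state +5, the complex ion is [Nb...]^4+.
Charge balance with bromide (-1) requires 1 complex ion per 4 bromide.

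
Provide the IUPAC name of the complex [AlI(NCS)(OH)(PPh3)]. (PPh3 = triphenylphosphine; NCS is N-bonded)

hydroxoiodoisothiocyanato(triphenylphosphine)aluminium(III)

There is no counter-ion, so the complex is neutral overall.
Ligand charges: 1×triphenylphosphine (neutral), 1×isothiocyanato (-1 each), 1×hydroxo (-1 each), 1×iodo (-1 each); total -3. So Al + (-3) = 0, giving Al = +3.
Ligands are named alphabetically: hydroxo before iodo before isothiocyanato before triphenylphosphine.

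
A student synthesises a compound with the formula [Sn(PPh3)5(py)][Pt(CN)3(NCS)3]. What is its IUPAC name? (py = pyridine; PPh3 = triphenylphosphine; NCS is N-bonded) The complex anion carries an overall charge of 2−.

(pyridine)pentakis(triphenylphosphine)tin(II) tricyanotriisothiocyanatoplatinate(IV)

The complex anion is given as 2−; its ligand charges sum to -6, so Pt = +4.
A 1:1 salt means the cation carries the equal and opposite charge, 2+.
Cation: ligand charges sum to 0; for the ion to be 2+, Sn = +2.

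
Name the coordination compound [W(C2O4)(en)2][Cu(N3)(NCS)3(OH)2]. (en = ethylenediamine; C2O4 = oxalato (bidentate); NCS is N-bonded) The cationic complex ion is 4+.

bis(ethylenediamine)oxalatotungsten(VI) azidodihydroxotriisothiocyanatocuprate(II)

The complex cation is given as 4+; its ligand charges sum to -2, so W = +6.
A 1:1 salt means the anion carries the equal and opposite charge, 4−.
Anion: ligand charges sum to -6; for the ion to be 4−, Cu = +2.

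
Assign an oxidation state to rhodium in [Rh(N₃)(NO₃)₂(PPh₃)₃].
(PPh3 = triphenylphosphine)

+3

No counter-ion: the bracketed complex is neutral.
Ligand charges: 2×NO3 = -2; 1×N3 = -1; 3×PPh3 neutral; sum -3.
Rh + (-3) = 0 ⇒ Rh is +3.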